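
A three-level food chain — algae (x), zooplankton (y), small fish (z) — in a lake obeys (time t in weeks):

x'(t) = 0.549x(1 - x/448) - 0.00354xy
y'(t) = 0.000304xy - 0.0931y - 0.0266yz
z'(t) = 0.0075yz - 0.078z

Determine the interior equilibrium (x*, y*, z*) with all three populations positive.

From dz/dt = 0: 0.0075y* = 0.078, so y* = 10.4.
From dx/dt = 0: 0.549(1 - x*/448) = 0.00354·10.4, giving x* = 448·(1 - 0.0671) = 418.
From dy/dt = 0: 0.000304·418 - 0.0931 = 0.0266z*, so z* = 0.034/0.0266 = 1.28.

x* ≈ 418, y* ≈ 10.4, z* ≈ 1.28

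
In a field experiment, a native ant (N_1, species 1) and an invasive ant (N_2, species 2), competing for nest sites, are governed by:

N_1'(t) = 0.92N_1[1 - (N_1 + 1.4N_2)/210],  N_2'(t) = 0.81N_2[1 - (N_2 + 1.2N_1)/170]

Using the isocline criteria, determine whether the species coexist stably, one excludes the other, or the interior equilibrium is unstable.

unstable coexistence (outcome depends on initial conditions)

Compare the nullcline intercepts: K1/α12 = 210/1.4 = 150 < K2 = 170; K2/α21 = 170/1.2 = 142 < K1 = 210.
Since both are reversed, neither can invade when rare; the interior point is a saddle.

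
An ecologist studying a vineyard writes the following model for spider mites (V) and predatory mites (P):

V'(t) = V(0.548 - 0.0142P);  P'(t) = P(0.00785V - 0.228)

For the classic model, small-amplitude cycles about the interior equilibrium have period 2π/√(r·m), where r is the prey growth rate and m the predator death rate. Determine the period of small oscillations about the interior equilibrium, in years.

T ≈ 17.8 years

Here r = 0.548 and m = 0.228, so r·m = 0.125.
ω = √0.125 = 0.353 per year, hence T = 2π/ω ≈ 17.8 years.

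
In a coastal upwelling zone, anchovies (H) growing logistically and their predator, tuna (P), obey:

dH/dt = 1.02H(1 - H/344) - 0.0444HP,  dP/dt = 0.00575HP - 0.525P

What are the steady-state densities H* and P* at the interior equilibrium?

H* ≈ 91.3, P* ≈ 16.9

From dP/dt = 0 with P > 0: 0.00575H* = 0.525, so H* = 91.3.
Substitute into dH/dt = 0: 1.02(1 - 91.3/344) = 0.0444P*.
The bracket is 0.735, giving P* = 0.749/0.0444 = 16.9.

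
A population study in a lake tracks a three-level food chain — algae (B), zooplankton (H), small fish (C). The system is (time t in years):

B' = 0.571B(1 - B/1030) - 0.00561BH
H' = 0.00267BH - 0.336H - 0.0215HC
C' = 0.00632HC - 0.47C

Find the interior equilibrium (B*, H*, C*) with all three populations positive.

From dC/dt = 0: 0.00632H* = 0.47, so H* = 74.4.
From dB/dt = 0: 0.571(1 - B*/1030) = 0.00561·74.4, giving B* = 1030·(1 - 0.731) = 277.
From dH/dt = 0: 0.00267·277 - 0.336 = 0.0215C*, so C* = 0.405/0.0215 = 18.8.

B* ≈ 277, H* ≈ 74.4, C* ≈ 18.8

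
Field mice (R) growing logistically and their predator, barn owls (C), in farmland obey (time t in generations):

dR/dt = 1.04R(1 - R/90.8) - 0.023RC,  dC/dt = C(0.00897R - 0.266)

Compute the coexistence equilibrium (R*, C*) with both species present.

R* ≈ 29.7, C* ≈ 30.4

From dC/dt = 0 with C > 0: 0.00897R* = 0.266, so R* = 29.7.
Substitute into dR/dt = 0: 1.04(1 - 29.7/90.8) = 0.023C*.
The bracket is 0.673, giving C* = 0.7/0.023 = 30.4.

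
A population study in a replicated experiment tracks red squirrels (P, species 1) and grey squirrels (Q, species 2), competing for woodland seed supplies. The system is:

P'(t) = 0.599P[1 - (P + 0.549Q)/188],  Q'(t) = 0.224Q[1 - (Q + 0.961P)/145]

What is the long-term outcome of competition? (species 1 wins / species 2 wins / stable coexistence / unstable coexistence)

species 1 excludes species 2

Compare the nullcline intercepts: K1/α12 = 188/0.549 = 342 > K2 = 145; K2/α21 = 145/0.961 = 151 < K1 = 188.
Since the inequalities point opposite ways, species 1 can invade but species 2 cannot.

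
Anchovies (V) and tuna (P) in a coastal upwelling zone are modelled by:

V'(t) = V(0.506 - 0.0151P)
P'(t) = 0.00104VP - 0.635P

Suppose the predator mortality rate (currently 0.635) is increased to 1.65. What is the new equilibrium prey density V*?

V* ≈ 1590

At the interior fixed point, setting dP/dt = 0 with P > 0 fixes V* = (predator death rate)/(VP coefficient) — independent of the other coefficients.
With the change, V* = 1.65/0.00104 = 1590; it rises from 611.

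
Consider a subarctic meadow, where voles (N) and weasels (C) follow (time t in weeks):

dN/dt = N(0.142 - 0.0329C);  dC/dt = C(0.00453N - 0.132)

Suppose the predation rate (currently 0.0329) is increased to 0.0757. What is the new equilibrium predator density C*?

C* ≈ 1.88

At the interior fixed point, setting dN/dt = 0 with N > 0 fixes C* = (prey growth rate)/(NC coefficient) — independent of the other coefficients.
With the change, C* = 0.142/0.0757 = 1.88; it falls from 4.32.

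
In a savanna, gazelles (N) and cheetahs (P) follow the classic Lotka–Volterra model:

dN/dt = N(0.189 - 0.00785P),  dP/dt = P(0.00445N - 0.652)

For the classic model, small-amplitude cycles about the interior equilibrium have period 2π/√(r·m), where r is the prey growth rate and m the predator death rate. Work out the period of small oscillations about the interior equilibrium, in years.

Here r = 0.189 and m = 0.652, so r·m = 0.123.
ω = √0.123 = 0.351 per year, hence T = 2π/ω ≈ 17.9 years.

T ≈ 17.9 years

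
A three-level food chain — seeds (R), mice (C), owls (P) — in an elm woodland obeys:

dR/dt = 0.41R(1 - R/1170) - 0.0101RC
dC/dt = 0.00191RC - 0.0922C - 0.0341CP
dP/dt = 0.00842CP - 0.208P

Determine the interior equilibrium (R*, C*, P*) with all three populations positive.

From dP/dt = 0: 0.00842C* = 0.208, so C* = 24.7.
From dR/dt = 0: 0.41(1 - R*/1170) = 0.0101·24.7, giving R* = 1170·(1 - 0.609) = 458.
From dC/dt = 0: 0.00191·458 - 0.0922 = 0.0341P*, so P* = 0.783/0.0341 = 23.

R* ≈ 458, C* ≈ 24.7, P* ≈ 23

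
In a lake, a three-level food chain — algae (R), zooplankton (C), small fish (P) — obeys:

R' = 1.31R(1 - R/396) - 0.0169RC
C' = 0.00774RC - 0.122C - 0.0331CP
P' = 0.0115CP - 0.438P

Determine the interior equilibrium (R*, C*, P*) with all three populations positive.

R* ≈ 201, C* ≈ 38.1, P* ≈ 43.4

From dP/dt = 0: 0.0115C* = 0.438, so C* = 38.1.
From dR/dt = 0: 1.31(1 - R*/396) = 0.0169·38.1, giving R* = 396·(1 - 0.491) = 201.
From dC/dt = 0: 0.00774·201 - 0.122 = 0.0331P*, so P* = 1.44/0.0331 = 43.4.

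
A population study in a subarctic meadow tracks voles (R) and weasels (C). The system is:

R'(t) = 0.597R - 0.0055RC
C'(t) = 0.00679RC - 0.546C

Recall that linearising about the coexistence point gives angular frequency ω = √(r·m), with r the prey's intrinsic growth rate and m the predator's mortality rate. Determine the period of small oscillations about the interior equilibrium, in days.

T ≈ 11 days

Here r = 0.597 and m = 0.546, so r·m = 0.326.
ω = √0.326 = 0.571 per day, hence T = 2π/ω ≈ 11 days.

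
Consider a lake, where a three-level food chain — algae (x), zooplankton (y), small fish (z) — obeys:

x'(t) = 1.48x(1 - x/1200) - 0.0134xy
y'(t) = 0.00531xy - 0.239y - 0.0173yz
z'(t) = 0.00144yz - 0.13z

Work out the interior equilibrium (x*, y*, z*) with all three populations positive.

From dz/dt = 0: 0.00144y* = 0.13, so y* = 90.3.
From dx/dt = 0: 1.48(1 - x*/1200) = 0.0134·90.3, giving x* = 1200·(1 - 0.817) = 219.
From dy/dt = 0: 0.00531·219 - 0.239 = 0.0173z*, so z* = 0.925/0.0173 = 53.4.

x* ≈ 219, y* ≈ 90.3, z* ≈ 53.4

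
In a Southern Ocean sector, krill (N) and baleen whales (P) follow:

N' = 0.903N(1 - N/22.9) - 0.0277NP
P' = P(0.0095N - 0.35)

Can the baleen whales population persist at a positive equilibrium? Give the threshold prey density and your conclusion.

Threshold N = 36.8; K < 36.8, so no, the predator goes extinct.

The predator equation gives dP/dt > 0 only when N > 0.35/0.0095 = 36.8.
Without the predator, N → K = 22.9. Since 22.9 < 36.8, the predator cannot invade.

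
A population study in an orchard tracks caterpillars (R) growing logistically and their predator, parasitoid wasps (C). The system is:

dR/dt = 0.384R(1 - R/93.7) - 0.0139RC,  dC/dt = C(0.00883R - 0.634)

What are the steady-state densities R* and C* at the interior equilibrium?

From dC/dt = 0 with C > 0: 0.00883R* = 0.634, so R* = 71.8.
Substitute into dR/dt = 0: 0.384(1 - 71.8/93.7) = 0.0139C*.
The bracket is 0.234, giving C* = 0.0897/0.0139 = 6.46.

R* ≈ 71.8, C* ≈ 6.46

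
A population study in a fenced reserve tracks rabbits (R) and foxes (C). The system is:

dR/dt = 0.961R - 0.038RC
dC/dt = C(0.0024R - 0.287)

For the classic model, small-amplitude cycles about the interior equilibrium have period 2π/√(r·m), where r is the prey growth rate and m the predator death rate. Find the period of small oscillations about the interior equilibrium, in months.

Here r = 0.961 and m = 0.287, so r·m = 0.276.
ω = √0.276 = 0.525 per month, hence T = 2π/ω ≈ 12 months.

T ≈ 12 months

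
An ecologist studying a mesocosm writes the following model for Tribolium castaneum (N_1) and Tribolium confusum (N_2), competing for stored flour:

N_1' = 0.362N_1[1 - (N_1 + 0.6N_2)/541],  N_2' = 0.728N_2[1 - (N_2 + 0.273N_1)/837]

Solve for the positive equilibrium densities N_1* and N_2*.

Setting both brackets to zero gives the nullclines N_1 + 0.6N_2 = 541 and 0.273N_1 + N_2 = 837.
Substituting N_2 = 837 - 0.273N_1 into the first: N_1(1 - 0.6·0.273) = 541 - 0.6·837.
So N_1* = 38.8/0.836 = 46.4, and then N_2* = 837 - 0.273·46.4 = 824.

N_1* ≈ 46.4, N_2* ≈ 824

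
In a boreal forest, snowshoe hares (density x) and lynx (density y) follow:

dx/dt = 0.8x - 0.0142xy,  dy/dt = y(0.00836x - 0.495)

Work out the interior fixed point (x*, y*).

x* ≈ 59.2, y* ≈ 56.3

Set dy/dt = 0 with y > 0: 0.00836x - 0.495 = 0, so x* = 0.495/0.00836 = 59.2.
Set dx/dt = 0 with x > 0: 0.8 - 0.0142y = 0, so y* = 0.8/0.0142 = 56.3.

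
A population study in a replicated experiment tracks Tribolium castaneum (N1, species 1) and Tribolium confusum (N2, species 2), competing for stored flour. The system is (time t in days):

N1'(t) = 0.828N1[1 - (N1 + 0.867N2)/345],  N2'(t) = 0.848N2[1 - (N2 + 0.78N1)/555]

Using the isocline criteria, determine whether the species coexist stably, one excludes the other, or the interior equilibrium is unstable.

Compare the nullcline intercepts: K1/α12 = 345/0.867 = 398 < K2 = 555; K2/α21 = 555/0.78 = 712 > K1 = 345.
Since the inequalities point opposite ways, species 2 can invade but species 1 cannot.

species 2 excludes species 1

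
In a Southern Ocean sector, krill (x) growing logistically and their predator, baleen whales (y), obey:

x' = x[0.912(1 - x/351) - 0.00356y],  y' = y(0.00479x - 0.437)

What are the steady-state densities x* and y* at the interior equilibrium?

From dy/dt = 0 with y > 0: 0.00479x* = 0.437, so x* = 91.2.
Substitute into dx/dt = 0: 0.912(1 - 91.2/351) = 0.00356y*.
The bracket is 0.74, giving y* = 0.675/0.00356 = 190.

x* ≈ 91.2, y* ≈ 190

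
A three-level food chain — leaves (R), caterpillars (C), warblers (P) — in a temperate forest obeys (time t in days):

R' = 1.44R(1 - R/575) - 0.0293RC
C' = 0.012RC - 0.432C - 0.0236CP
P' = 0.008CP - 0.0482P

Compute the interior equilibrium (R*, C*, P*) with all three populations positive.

From dP/dt = 0: 0.008C* = 0.0482, so C* = 6.02.
From dR/dt = 0: 1.44(1 - R*/575) = 0.0293·6.02, giving R* = 575·(1 - 0.123) = 505.
From dC/dt = 0: 0.012·505 - 0.432 = 0.0236P*, so P* = 5.62/0.0236 = 238.

R* ≈ 505, C* ≈ 6.02, P* ≈ 238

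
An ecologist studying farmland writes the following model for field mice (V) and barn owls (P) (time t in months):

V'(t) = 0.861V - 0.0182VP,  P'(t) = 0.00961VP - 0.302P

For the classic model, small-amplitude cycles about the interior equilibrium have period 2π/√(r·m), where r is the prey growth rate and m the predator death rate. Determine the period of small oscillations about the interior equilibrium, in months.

T ≈ 12.3 months

Here r = 0.861 and m = 0.302, so r·m = 0.26.
ω = √0.26 = 0.51 per month, hence T = 2π/ω ≈ 12.3 months.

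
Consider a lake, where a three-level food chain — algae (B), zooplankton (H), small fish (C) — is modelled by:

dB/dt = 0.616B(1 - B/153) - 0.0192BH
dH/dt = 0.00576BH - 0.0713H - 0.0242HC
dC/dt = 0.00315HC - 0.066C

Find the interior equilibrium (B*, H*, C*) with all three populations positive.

From dC/dt = 0: 0.00315H* = 0.066, so H* = 21.
From dB/dt = 0: 0.616(1 - B*/153) = 0.0192·21, giving B* = 153·(1 - 0.653) = 53.1.
From dH/dt = 0: 0.00576·53.1 - 0.0713 = 0.0242C*, so C* = 0.234/0.0242 = 9.69.

B* ≈ 53.1, H* ≈ 21, C* ≈ 9.69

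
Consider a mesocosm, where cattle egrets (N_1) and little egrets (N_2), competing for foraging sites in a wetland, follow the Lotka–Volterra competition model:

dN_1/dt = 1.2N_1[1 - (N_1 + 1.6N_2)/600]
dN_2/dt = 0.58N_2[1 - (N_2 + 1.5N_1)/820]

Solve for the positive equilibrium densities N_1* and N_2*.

Setting both brackets to zero gives the nullclines N_1 + 1.6N_2 = 600 and 1.5N_1 + N_2 = 820.
Substituting N_2 = 820 - 1.5N_1 into the first: N_1(1 - 1.6·1.5) = 600 - 1.6·820.
So N_1* = -712/-1.4 = 509, and then N_2* = 820 - 1.5·509 = 57.1.

N_1* ≈ 509, N_2* ≈ 57.1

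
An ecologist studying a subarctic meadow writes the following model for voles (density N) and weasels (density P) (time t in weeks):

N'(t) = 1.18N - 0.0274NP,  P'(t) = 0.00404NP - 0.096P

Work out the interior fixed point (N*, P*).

Set dP/dt = 0 with P > 0: 0.00404N - 0.096 = 0, so N* = 0.096/0.00404 = 23.8.
Set dN/dt = 0 with N > 0: 1.18 - 0.0274P = 0, so P* = 1.18/0.0274 = 43.1.

N* ≈ 23.8, P* ≈ 43.1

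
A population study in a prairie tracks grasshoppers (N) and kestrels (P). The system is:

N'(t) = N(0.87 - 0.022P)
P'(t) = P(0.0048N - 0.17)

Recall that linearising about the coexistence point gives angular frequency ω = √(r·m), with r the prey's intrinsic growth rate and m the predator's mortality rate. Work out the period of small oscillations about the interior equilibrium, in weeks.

Here r = 0.87 and m = 0.17, so r·m = 0.148.
ω = √0.148 = 0.385 per week, hence T = 2π/ω ≈ 16.3 weeks.

T ≈ 16.3 weeks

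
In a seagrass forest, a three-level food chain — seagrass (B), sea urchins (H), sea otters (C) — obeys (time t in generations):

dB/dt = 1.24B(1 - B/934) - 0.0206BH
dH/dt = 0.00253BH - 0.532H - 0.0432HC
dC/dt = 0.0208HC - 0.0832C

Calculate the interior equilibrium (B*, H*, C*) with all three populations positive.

B* ≈ 872, H* ≈ 4, C* ≈ 38.7

From dC/dt = 0: 0.0208H* = 0.0832, so H* = 4.
From dB/dt = 0: 1.24(1 - B*/934) = 0.0206·4, giving B* = 934·(1 - 0.0665) = 872.
From dH/dt = 0: 0.00253·872 - 0.532 = 0.0432C*, so C* = 1.67/0.0432 = 38.7.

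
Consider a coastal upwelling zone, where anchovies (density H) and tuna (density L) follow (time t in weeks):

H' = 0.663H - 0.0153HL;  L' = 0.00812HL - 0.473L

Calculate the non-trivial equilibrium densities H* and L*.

Set dL/dt = 0 with L > 0: 0.00812H - 0.473 = 0, so H* = 0.473/0.00812 = 58.3.
Set dH/dt = 0 with H > 0: 0.663 - 0.0153L = 0, so L* = 0.663/0.0153 = 43.3.

H* ≈ 58.3, L* ≈ 43.3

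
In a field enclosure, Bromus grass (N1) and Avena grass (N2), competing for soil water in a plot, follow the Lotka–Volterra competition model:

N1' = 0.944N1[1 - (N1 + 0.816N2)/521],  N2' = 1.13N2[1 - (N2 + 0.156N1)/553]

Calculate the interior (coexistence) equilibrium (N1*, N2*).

Setting both brackets to zero gives the nullclines N1 + 0.816N2 = 521 and 0.156N1 + N2 = 553.
Substituting N2 = 553 - 0.156N1 into the first: N1(1 - 0.816·0.156) = 521 - 0.816·553.
So N1* = 69.8/0.873 = 79.9, and then N2* = 553 - 0.156·79.9 = 541.

N1* ≈ 79.9, N2* ≈ 541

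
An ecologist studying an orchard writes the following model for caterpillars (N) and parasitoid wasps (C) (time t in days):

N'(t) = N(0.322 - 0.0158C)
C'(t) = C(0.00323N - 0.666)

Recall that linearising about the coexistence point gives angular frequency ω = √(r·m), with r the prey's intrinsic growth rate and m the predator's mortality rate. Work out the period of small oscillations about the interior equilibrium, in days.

Here r = 0.322 and m = 0.666, so r·m = 0.214.
ω = √0.214 = 0.463 per day, hence T = 2π/ω ≈ 13.6 days.

T ≈ 13.6 days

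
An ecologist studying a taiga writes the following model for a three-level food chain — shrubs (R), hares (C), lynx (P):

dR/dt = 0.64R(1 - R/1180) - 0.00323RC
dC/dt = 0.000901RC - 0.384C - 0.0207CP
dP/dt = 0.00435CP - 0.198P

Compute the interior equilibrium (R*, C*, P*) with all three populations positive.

From dP/dt = 0: 0.00435C* = 0.198, so C* = 45.5.
From dR/dt = 0: 0.64(1 - R*/1180) = 0.00323·45.5, giving R* = 1180·(1 - 0.23) = 909.
From dC/dt = 0: 0.000901·909 - 0.384 = 0.0207P*, so P* = 0.435/0.0207 = 21.

R* ≈ 909, C* ≈ 45.5, P* ≈ 21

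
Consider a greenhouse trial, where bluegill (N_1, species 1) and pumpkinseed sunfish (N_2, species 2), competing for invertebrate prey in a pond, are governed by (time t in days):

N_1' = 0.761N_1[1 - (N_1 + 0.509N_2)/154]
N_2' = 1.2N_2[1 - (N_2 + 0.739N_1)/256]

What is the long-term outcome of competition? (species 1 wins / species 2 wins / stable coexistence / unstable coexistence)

stable coexistence

Compare the nullcline intercepts: K1/α12 = 154/0.509 = 303 > K2 = 256; K2/α21 = 256/0.739 = 346 > K1 = 154.
Since both inequalities hold, each species can invade when rare, so the interior equilibrium is stable.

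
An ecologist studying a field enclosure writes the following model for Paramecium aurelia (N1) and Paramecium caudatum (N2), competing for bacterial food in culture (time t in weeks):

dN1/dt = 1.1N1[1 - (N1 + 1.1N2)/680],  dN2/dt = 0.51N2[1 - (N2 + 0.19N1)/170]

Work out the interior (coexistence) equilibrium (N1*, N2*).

Setting both brackets to zero gives the nullclines N1 + 1.1N2 = 680 and 0.19N1 + N2 = 170.
Substituting N2 = 170 - 0.19N1 into the first: N1(1 - 1.1·0.19) = 680 - 1.1·170.
So N1* = 493/0.791 = 623, and then N2* = 170 - 0.19·623 = 51.6.

N1* ≈ 623, N2* ≈ 51.6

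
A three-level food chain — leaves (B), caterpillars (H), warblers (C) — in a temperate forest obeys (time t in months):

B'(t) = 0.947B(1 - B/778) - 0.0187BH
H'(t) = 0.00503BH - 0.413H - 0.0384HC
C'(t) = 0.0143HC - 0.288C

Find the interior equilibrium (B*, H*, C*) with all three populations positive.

B* ≈ 469, H* ≈ 20.1, C* ≈ 50.6

From dC/dt = 0: 0.0143H* = 0.288, so H* = 20.1.
From dB/dt = 0: 0.947(1 - B*/778) = 0.0187·20.1, giving B* = 778·(1 - 0.398) = 469.
From dH/dt = 0: 0.00503·469 - 0.413 = 0.0384C*, so C* = 1.94/0.0384 = 50.6.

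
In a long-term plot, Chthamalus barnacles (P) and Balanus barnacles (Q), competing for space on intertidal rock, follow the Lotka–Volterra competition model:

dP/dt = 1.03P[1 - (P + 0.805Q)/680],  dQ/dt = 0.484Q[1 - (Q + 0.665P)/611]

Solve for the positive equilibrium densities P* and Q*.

P* ≈ 405, Q* ≈ 342

Setting both brackets to zero gives the nullclines P + 0.805Q = 680 and 0.665P + Q = 611.
Substituting Q = 611 - 0.665P into the first: P(1 - 0.805·0.665) = 680 - 0.805·611.
So P* = 188/0.465 = 405, and then Q* = 611 - 0.665·405 = 342.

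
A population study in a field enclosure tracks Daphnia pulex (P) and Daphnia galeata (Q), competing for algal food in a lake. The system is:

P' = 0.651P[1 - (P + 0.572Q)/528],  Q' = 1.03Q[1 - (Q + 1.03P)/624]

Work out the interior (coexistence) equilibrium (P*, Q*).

P* ≈ 416, Q* ≈ 195

Setting both brackets to zero gives the nullclines P + 0.572Q = 528 and 1.03P + Q = 624.
Substituting Q = 624 - 1.03P into the first: P(1 - 0.572·1.03) = 528 - 0.572·624.
So P* = 171/0.411 = 416, and then Q* = 624 - 1.03·416 = 195.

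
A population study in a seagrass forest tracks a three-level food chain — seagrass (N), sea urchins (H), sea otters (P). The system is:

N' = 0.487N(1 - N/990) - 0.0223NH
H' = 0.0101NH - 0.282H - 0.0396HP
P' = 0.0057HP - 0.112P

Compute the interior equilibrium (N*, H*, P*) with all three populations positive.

From dP/dt = 0: 0.0057H* = 0.112, so H* = 19.6.
From dN/dt = 0: 0.487(1 - N*/990) = 0.0223·19.6, giving N* = 990·(1 - 0.9) = 99.3.
From dH/dt = 0: 0.0101·99.3 - 0.282 = 0.0396P*, so P* = 0.72/0.0396 = 18.2.

N* ≈ 99.3, H* ≈ 19.6, P* ≈ 18.2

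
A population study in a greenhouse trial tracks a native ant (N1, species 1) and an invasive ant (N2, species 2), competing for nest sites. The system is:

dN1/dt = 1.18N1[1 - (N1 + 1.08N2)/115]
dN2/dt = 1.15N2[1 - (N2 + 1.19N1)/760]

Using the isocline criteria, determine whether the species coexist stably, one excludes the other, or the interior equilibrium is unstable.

Compare the nullcline intercepts: K1/α12 = 115/1.08 = 106 < K2 = 760; K2/α21 = 760/1.19 = 639 > K1 = 115.
Since the inequalities point opposite ways, species 2 can invade but species 1 cannot.

species 2 excludes species 1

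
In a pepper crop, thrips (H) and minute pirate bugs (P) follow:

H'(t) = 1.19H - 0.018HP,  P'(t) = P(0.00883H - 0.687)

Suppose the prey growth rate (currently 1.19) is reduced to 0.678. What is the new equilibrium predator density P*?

P* ≈ 37.7

At the interior fixed point, setting dH/dt = 0 with H > 0 fixes P* = (prey growth rate)/(HP coefficient) — independent of the other coefficients.
With the change, P* = 0.678/0.018 = 37.7; it falls from 66.1.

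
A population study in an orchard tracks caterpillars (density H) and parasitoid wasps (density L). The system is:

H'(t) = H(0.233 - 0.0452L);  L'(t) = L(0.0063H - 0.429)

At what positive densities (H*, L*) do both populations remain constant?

Set dL/dt = 0 with L > 0: 0.0063H - 0.429 = 0, so H* = 0.429/0.0063 = 68.1.
Set dH/dt = 0 with H > 0: 0.233 - 0.0452L = 0, so L* = 0.233/0.0452 = 5.15.

H* ≈ 68.1, L* ≈ 5.15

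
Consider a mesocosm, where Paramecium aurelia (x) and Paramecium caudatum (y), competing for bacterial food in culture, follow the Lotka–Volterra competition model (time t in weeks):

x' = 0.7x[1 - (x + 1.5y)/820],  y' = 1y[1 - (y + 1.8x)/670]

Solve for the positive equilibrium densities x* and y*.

Setting both brackets to zero gives the nullclines x + 1.5y = 820 and 1.8x + y = 670.
Substituting y = 670 - 1.8x into the first: x(1 - 1.5·1.8) = 820 - 1.5·670.
So x* = -185/-1.7 = 109, and then y* = 670 - 1.8·109 = 474.

x* ≈ 109, y* ≈ 474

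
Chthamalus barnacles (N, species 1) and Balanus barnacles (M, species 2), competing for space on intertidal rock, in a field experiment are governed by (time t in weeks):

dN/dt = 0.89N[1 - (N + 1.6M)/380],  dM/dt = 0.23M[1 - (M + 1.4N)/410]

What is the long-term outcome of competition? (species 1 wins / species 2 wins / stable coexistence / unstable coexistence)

unstable coexistence (outcome depends on initial conditions)

Compare the nullcline intercepts: K1/α12 = 380/1.6 = 238 < K2 = 410; K2/α21 = 410/1.4 = 293 < K1 = 380.
Since both are reversed, neither can invade when rare; the interior point is a saddle.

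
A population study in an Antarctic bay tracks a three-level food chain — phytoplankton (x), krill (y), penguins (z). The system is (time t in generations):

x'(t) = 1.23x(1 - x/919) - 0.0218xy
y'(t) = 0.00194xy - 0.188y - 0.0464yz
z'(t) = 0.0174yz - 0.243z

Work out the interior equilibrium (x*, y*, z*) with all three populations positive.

x* ≈ 692, y* ≈ 14, z* ≈ 24.9

From dz/dt = 0: 0.0174y* = 0.243, so y* = 14.
From dx/dt = 0: 1.23(1 - x*/919) = 0.0218·14, giving x* = 919·(1 - 0.248) = 692.
From dy/dt = 0: 0.00194·692 - 0.188 = 0.0464z*, so z* = 1.15/0.0464 = 24.9.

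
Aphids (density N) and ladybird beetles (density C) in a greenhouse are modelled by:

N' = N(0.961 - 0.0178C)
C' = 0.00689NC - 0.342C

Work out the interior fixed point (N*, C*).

Set dC/dt = 0 with C > 0: 0.00689N - 0.342 = 0, so N* = 0.342/0.00689 = 49.6.
Set dN/dt = 0 with N > 0: 0.961 - 0.0178C = 0, so C* = 0.961/0.0178 = 54.

N* ≈ 49.6, C* ≈ 54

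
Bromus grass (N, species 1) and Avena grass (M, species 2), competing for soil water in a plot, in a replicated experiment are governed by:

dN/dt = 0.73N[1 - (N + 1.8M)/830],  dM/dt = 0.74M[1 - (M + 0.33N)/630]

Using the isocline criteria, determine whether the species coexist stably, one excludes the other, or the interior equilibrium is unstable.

species 2 excludes species 1

Compare the nullcline intercepts: K1/α12 = 830/1.8 = 461 < K2 = 630; K2/α21 = 630/0.33 = 1910 > K1 = 830.
Since the inequalities point opposite ways, species 2 can invade but species 1 cannot.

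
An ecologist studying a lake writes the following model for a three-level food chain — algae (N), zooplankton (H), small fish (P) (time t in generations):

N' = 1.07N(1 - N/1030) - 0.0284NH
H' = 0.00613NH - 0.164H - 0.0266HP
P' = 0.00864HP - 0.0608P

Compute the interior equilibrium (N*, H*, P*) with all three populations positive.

From dP/dt = 0: 0.00864H* = 0.0608, so H* = 7.04.
From dN/dt = 0: 1.07(1 - N*/1030) = 0.0284·7.04, giving N* = 1030·(1 - 0.187) = 838.
From dH/dt = 0: 0.00613·838 - 0.164 = 0.0266P*, so P* = 4.97/0.0266 = 187.

N* ≈ 838, H* ≈ 7.04, P* ≈ 187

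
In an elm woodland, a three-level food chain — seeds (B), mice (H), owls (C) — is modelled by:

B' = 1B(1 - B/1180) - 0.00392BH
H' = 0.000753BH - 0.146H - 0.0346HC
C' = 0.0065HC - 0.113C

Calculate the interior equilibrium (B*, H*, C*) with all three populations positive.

B* ≈ 1100, H* ≈ 17.4, C* ≈ 19.7

From dC/dt = 0: 0.0065H* = 0.113, so H* = 17.4.
From dB/dt = 0: 1(1 - B*/1180) = 0.00392·17.4, giving B* = 1180·(1 - 0.0681) = 1100.
From dH/dt = 0: 0.000753·1100 - 0.146 = 0.0346C*, so C* = 0.682/0.0346 = 19.7.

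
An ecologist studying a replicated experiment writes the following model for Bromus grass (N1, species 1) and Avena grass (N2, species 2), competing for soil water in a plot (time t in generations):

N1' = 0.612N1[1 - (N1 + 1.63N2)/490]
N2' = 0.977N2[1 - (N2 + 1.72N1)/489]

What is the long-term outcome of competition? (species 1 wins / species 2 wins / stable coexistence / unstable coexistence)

Compare the nullcline intercepts: K1/α12 = 490/1.63 = 301 < K2 = 489; K2/α21 = 489/1.72 = 284 < K1 = 490.
Since both are reversed, neither can invade when rare; the interior point is a saddle.

unstable coexistence (outcome depends on initial conditions)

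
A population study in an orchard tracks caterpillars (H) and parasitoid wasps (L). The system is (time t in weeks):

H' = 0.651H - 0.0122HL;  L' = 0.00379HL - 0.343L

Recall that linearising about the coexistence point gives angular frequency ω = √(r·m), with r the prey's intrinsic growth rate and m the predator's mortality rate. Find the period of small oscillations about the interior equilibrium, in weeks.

T ≈ 13.3 weeks

Here r = 0.651 and m = 0.343, so r·m = 0.223.
ω = √0.223 = 0.473 per week, hence T = 2π/ω ≈ 13.3 weeks.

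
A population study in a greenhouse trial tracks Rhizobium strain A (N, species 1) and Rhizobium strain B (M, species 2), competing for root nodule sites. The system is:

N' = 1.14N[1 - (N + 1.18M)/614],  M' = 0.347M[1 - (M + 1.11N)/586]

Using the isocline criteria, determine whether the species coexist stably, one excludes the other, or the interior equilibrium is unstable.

Compare the nullcline intercepts: K1/α12 = 614/1.18 = 520 < K2 = 586; K2/α21 = 586/1.11 = 528 < K1 = 614.
Since both are reversed, neither can invade when rare; the interior point is a saddle.

unstable coexistence (outcome depends on initial conditions)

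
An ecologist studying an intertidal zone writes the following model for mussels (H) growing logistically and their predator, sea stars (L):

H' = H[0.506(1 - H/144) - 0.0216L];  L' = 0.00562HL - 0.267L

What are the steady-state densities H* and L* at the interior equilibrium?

From dL/dt = 0 with L > 0: 0.00562H* = 0.267, so H* = 47.5.
Substitute into dH/dt = 0: 0.506(1 - 47.5/144) = 0.0216L*.
The bracket is 0.67, giving L* = 0.339/0.0216 = 15.7.

H* ≈ 47.5, L* ≈ 15.7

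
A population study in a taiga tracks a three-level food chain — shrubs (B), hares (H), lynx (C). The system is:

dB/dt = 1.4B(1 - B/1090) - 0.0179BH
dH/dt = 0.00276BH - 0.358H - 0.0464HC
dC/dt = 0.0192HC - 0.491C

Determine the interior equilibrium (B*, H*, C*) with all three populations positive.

From dC/dt = 0: 0.0192H* = 0.491, so H* = 25.6.
From dB/dt = 0: 1.4(1 - B*/1090) = 0.0179·25.6, giving B* = 1090·(1 - 0.327) = 734.
From dH/dt = 0: 0.00276·734 - 0.358 = 0.0464C*, so C* = 1.67/0.0464 = 35.9.

B* ≈ 734, H* ≈ 25.6, C* ≈ 35.9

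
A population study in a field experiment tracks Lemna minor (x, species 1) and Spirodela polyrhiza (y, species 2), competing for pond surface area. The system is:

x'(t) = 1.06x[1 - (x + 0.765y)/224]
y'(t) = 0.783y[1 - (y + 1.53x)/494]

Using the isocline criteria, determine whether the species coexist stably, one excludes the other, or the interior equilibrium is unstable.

species 2 excludes species 1

Compare the nullcline intercepts: K1/α12 = 224/0.765 = 293 < K2 = 494; K2/α21 = 494/1.53 = 323 > K1 = 224.
Since the inequalities point opposite ways, species 2 can invade but species 1 cannot.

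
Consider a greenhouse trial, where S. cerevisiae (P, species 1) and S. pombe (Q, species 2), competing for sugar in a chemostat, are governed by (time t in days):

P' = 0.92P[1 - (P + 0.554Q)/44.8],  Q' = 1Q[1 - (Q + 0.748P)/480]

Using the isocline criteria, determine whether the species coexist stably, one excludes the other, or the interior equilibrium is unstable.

species 2 excludes species 1

Compare the nullcline intercepts: K1/α12 = 44.8/0.554 = 80.9 < K2 = 480; K2/α21 = 480/0.748 = 642 > K1 = 44.8.
Since the inequalities point opposite ways, species 2 can invade but species 1 cannot.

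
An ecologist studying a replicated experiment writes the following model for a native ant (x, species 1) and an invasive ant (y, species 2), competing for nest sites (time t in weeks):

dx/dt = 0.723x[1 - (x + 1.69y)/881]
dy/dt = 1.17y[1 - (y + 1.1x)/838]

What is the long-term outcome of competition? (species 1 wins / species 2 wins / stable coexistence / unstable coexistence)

unstable coexistence (outcome depends on initial conditions)

Compare the nullcline intercepts: K1/α12 = 881/1.69 = 521 < K2 = 838; K2/α21 = 838/1.1 = 762 < K1 = 881.
Since both are reversed, neither can invade when rare; the interior point is a saddle.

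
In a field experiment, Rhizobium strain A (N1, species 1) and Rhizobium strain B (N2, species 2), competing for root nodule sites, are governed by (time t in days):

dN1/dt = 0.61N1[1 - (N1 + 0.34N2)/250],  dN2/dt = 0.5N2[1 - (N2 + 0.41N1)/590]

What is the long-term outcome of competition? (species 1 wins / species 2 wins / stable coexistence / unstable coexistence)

stable coexistence

Compare the nullcline intercepts: K1/α12 = 250/0.34 = 735 > K2 = 590; K2/α21 = 590/0.41 = 1440 > K1 = 250.
Since both inequalities hold, each species can invade when rare, so the interior equilibrium is stable.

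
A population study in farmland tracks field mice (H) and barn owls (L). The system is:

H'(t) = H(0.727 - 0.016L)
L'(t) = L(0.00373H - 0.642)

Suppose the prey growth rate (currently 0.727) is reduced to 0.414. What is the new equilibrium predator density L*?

L* ≈ 25.9

At the interior fixed point, setting dH/dt = 0 with H > 0 fixes L* = (prey growth rate)/(HL coefficient) — independent of the other coefficients.
With the change, L* = 0.414/0.016 = 25.9; it falls from 45.4.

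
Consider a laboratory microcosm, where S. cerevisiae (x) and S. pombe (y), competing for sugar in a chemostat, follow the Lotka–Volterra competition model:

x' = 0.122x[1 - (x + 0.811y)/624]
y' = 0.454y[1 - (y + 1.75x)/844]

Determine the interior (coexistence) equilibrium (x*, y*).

x* ≈ 144, y* ≈ 592

Setting both brackets to zero gives the nullclines x + 0.811y = 624 and 1.75x + y = 844.
Substituting y = 844 - 1.75x into the first: x(1 - 0.811·1.75) = 624 - 0.811·844.
So x* = -60.5/-0.419 = 144, and then y* = 844 - 1.75·144 = 592.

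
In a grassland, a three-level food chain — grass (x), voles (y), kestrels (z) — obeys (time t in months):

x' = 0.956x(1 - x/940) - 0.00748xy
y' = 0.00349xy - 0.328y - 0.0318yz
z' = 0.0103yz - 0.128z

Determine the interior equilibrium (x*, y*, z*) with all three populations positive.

From dz/dt = 0: 0.0103y* = 0.128, so y* = 12.4.
From dx/dt = 0: 0.956(1 - x*/940) = 0.00748·12.4, giving x* = 940·(1 - 0.0972) = 849.
From dy/dt = 0: 0.00349·849 - 0.328 = 0.0318z*, so z* = 2.63/0.0318 = 82.8.

x* ≈ 849, y* ≈ 12.4, z* ≈ 82.8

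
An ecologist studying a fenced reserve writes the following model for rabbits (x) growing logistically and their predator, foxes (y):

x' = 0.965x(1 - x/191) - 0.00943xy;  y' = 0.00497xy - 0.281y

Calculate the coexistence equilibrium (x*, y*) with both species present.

From dy/dt = 0 with y > 0: 0.00497x* = 0.281, so x* = 56.5.
Substitute into dx/dt = 0: 0.965(1 - 56.5/191) = 0.00943y*.
The bracket is 0.704, giving y* = 0.679/0.00943 = 72.

x* ≈ 56.5, y* ≈ 72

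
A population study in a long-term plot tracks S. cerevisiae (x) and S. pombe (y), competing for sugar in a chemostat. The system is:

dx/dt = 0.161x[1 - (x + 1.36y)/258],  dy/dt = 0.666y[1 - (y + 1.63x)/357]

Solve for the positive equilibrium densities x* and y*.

x* ≈ 187, y* ≈ 52.2

Setting both brackets to zero gives the nullclines x + 1.36y = 258 and 1.63x + y = 357.
Substituting y = 357 - 1.63x into the first: x(1 - 1.36·1.63) = 258 - 1.36·357.
So x* = -228/-1.22 = 187, and then y* = 357 - 1.63·187 = 52.2.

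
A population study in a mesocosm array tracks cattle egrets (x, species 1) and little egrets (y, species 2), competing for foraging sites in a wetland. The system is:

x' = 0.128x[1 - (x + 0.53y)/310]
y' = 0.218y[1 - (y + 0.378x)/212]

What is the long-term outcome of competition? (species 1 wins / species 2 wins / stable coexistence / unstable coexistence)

Compare the nullcline intercepts: K1/α12 = 310/0.53 = 585 > K2 = 212; K2/α21 = 212/0.378 = 561 > K1 = 310.
Since both inequalities hold, each species can invade when rare, so the interior equilibrium is stable.

stable coexistence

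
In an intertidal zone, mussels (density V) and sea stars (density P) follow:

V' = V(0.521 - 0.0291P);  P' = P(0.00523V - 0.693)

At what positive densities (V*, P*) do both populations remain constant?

Set dP/dt = 0 with P > 0: 0.00523V - 0.693 = 0, so V* = 0.693/0.00523 = 133.
Set dV/dt = 0 with V > 0: 0.521 - 0.0291P = 0, so P* = 0.521/0.0291 = 17.9.

V* ≈ 133, P* ≈ 17.9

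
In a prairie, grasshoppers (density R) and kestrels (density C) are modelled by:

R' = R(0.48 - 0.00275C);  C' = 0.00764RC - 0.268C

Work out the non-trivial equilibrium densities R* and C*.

Set dC/dt = 0 with C > 0: 0.00764R - 0.268 = 0, so R* = 0.268/0.00764 = 35.1.
Set dR/dt = 0 with R > 0: 0.48 - 0.00275C = 0, so C* = 0.48/0.00275 = 175.

R* ≈ 35.1, C* ≈ 175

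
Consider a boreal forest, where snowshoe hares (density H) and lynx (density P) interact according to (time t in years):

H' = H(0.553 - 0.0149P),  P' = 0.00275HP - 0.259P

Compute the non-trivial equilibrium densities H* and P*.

H* ≈ 94.2, P* ≈ 37.1

Set dP/dt = 0 with P > 0: 0.00275H - 0.259 = 0, so H* = 0.259/0.00275 = 94.2.
Set dH/dt = 0 with H > 0: 0.553 - 0.0149P = 0, so P* = 0.553/0.0149 = 37.1.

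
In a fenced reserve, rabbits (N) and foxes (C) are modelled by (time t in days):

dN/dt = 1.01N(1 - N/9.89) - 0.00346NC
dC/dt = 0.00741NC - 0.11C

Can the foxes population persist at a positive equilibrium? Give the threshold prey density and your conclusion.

Threshold N = 14.8; K < 14.8, so no, the predator goes extinct.

The predator equation gives dC/dt > 0 only when N > 0.11/0.00741 = 14.8.
Without the predator, N → K = 9.89. Since 9.89 < 14.8, the predator cannot invade.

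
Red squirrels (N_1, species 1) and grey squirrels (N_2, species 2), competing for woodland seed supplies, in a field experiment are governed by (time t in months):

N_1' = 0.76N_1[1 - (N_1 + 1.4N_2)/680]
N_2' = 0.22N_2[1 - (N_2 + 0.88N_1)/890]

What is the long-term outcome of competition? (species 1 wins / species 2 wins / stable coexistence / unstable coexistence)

Compare the nullcline intercepts: K1/α12 = 680/1.4 = 486 < K2 = 890; K2/α21 = 890/0.88 = 1010 > K1 = 680.
Since the inequalities point opposite ways, species 2 can invade but species 1 cannot.

species 2 excludes species 1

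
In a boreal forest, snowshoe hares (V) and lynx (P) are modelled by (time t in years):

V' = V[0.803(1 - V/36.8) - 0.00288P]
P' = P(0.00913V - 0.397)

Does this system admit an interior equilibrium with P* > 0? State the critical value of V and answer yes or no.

The predator equation gives dP/dt > 0 only when V > 0.397/0.00913 = 43.5.
Without the predator, V → K = 36.8. Since 36.8 < 43.5, the predator cannot invade.

Threshold V = 43.5; K < 43.5, so no, the predator goes extinct.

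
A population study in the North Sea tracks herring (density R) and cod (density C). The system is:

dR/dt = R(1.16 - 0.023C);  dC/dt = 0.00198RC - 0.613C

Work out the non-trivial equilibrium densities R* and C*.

R* ≈ 310, C* ≈ 50.4

Set dC/dt = 0 with C > 0: 0.00198R - 0.613 = 0, so R* = 0.613/0.00198 = 310.
Set dR/dt = 0 with R > 0: 1.16 - 0.023C = 0, so C* = 1.16/0.023 = 50.4.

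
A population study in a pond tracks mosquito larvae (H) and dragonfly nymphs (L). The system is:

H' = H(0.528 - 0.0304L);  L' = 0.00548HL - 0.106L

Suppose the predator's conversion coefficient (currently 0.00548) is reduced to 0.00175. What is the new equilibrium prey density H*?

H* ≈ 60.6

At the interior fixed point, setting dL/dt = 0 with L > 0 fixes H* = (predator death rate)/(HL coefficient) — independent of the other coefficients.
With the change, H* = 0.106/0.00175 = 60.6; it rises from 19.3.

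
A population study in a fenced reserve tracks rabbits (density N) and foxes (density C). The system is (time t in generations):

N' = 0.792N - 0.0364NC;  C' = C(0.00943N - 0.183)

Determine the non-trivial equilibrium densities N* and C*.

N* ≈ 19.4, C* ≈ 21.8

Set dC/dt = 0 with C > 0: 0.00943N - 0.183 = 0, so N* = 0.183/0.00943 = 19.4.
Set dN/dt = 0 with N > 0: 0.792 - 0.0364C = 0, so C* = 0.792/0.0364 = 21.8.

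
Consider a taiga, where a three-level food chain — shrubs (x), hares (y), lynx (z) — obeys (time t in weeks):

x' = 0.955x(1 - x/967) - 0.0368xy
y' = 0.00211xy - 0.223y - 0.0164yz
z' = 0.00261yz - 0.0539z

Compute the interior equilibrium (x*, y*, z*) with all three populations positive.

From dz/dt = 0: 0.00261y* = 0.0539, so y* = 20.7.
From dx/dt = 0: 0.955(1 - x*/967) = 0.0368·20.7, giving x* = 967·(1 - 0.796) = 197.
From dy/dt = 0: 0.00211·197 - 0.223 = 0.0164z*, so z* = 0.194/0.0164 = 11.8.

x* ≈ 197, y* ≈ 20.7, z* ≈ 11.8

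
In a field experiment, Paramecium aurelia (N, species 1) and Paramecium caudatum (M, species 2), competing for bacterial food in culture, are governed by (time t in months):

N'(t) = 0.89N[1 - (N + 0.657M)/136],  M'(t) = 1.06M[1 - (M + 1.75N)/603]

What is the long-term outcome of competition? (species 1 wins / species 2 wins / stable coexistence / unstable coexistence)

Compare the nullcline intercepts: K1/α12 = 136/0.657 = 207 < K2 = 603; K2/α21 = 603/1.75 = 345 > K1 = 136.
Since the inequalities point opposite ways, species 2 can invade but species 1 cannot.

species 2 excludes species 1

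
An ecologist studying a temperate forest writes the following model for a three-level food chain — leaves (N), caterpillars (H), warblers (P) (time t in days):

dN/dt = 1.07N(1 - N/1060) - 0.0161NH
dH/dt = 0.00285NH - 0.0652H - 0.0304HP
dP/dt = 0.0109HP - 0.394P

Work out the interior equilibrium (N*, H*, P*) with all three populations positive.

From dP/dt = 0: 0.0109H* = 0.394, so H* = 36.1.
From dN/dt = 0: 1.07(1 - N*/1060) = 0.0161·36.1, giving N* = 1060·(1 - 0.544) = 483.
From dH/dt = 0: 0.00285·483 - 0.0652 = 0.0304P*, so P* = 1.31/0.0304 = 43.2.

N* ≈ 483, H* ≈ 36.1, P* ≈ 43.2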